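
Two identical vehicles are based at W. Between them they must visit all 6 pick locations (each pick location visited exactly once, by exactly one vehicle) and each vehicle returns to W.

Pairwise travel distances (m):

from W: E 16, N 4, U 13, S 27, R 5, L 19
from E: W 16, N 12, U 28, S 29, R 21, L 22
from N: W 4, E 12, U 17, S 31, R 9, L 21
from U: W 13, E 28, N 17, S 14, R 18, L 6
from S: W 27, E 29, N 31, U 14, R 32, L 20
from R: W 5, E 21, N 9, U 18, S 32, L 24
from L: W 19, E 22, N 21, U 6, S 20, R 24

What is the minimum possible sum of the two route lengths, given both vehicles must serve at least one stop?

Minimum combined distance: 94 m.

Try each way of splitting the stops between the two vehicles (each non-empty) and, for each split, find the best tour for each vehicle:
  {E} + {N, U, S, R, L}: 32 + 82 = 114
  {N} + {E, U, S, R, L}: 8 + 94 = 102
  {E, N} + {U, S, R, L}: 32 + 76 = 108
  {U} + {E, N, S, R, L}: 26 + 94 = 120
  {E, U} + {N, S, R, L}: 57 + 82 = 139
  {N, U} + {E, S, R, L}: 34 + 94 = 128
  … (31 splits in total)
  {R} + {E, N, U, S, L}: 10 + 84 = 94  ← best
Best: vehicle 1 W → R → W = 10; vehicle 2 W → N → E → S → U → L → W = 84; combined 94.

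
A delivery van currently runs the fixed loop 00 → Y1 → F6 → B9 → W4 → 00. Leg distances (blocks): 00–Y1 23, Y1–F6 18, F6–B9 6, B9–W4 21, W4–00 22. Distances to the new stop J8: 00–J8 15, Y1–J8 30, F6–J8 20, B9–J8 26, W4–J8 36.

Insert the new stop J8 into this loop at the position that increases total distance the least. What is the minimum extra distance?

+22 blocks — insert J8 between 00 and Y1.

Insertion cost between consecutive stops i–j is d(i,J8) + d(J8,j) − d(i,j):
  between 00 and Y1: 15 + 30 − 23 = 22
  between Y1 and F6: 30 + 20 − 18 = 32
  between F6 and B9: 20 + 26 − 6 = 40
  between B9 and W4: 26 + 36 − 21 = 41
  between W4 and 00: 36 + 15 − 22 = 29
Cheapest insertion is between 00 and Y1, adding 22.
New total = 90 + 22 = 112.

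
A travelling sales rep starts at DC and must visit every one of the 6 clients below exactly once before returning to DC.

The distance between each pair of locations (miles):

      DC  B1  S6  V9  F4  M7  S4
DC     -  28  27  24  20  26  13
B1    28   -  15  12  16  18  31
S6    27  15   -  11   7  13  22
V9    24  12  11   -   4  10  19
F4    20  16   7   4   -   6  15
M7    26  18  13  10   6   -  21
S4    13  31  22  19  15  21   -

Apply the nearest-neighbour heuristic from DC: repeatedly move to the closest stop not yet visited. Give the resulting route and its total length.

Nearest-neighbour total = 98 miles; route DC → S4 → F4 → V9 → M7 → S6 → B1 → DC.

From DC: distances to unvisited — S4=13, F4=20, V9=24, M7=26, S6=27, B1=28. Nearest is S4 (13).
From S4: distances to unvisited — F4=15, V9=19, M7=21, S6=22, B1=31. Nearest is F4 (15).
From F4: distances to unvisited — V9=4, M7=6, S6=7, B1=16. Nearest is V9 (4).
From V9: distances to unvisited — M7=10, S6=11, B1=12. Nearest is M7 (10).
From M7: distances to unvisited — S6=13, B1=18. Nearest is S6 (13).
From S6: distances to unvisited — B1=15. Nearest is B1 (15).
Return B1→DC: 28.
Total = 13 + 15 + 4 + 10 + 13 + 15 + 28 = 98.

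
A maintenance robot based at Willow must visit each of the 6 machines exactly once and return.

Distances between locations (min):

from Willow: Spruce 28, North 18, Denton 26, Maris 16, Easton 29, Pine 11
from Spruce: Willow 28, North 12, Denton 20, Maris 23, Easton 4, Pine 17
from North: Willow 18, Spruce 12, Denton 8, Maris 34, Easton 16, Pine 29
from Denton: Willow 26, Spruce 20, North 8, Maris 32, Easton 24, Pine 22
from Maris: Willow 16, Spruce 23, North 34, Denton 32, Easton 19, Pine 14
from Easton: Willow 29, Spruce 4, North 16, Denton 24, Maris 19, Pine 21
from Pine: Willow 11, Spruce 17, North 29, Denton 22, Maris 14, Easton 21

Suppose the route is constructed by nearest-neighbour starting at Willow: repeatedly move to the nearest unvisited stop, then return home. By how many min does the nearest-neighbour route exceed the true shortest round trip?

Excess over optimum: 2 min.

Willow: Pine=11, Maris=16, North=18, Denton=26, Spruce=28, Easton=29 ⇒ Pine
Pine: Maris=14, Spruce=17, Easton=21, Denton=22, North=29 ⇒ Maris
Maris: Easton=19, Spruce=23, Denton=32, North=34 ⇒ Easton
Easton: Spruce=4, North=16, Denton=24 ⇒ Spruce
Spruce: North=12, Denton=20 ⇒ North
North: Denton=8 ⇒ Denton
NN route Willow → Pine → Maris → Easton → Spruce → North → Denton → Willow costs 94.
Optimal: Willow → Maris → Easton → Spruce → North → Denton → Pine → Willow costs 92 (by enumerating all 360 distinct tours).
Excess = 94 − 92 = 2.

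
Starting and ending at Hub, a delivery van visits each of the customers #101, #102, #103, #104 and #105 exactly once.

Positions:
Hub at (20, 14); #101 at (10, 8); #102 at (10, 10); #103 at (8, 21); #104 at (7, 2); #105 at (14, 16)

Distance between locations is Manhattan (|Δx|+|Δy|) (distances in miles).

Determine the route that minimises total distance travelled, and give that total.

Shortest round trip = 64 miles.

There are 60 distinct closed tours to check (reversals are equivalent).
Hub - #101 - #102 - #103 - #104 - #105 - Hub: 16+2+13+20+21+8 = 80
Hub - #101 - #102 - #103 - #105 - #104 - Hub: 16+2+13+11+21+25 = 88
Hub - #101 - #102 - #104 - #103 - #105 - Hub: 16+2+11+20+11+8 = 68
Hub - #101 - #102 - #104 - #105 - #103 - Hub: 16+2+11+21+11+19 = 80
Hub - #101 - #102 - #105 - #103 - #104 - Hub: 16+2+10+11+20+25 = 84
Hub - #101 - #102 - #105 - #104 - #103 - Hub: 16+2+10+21+20+19 = 88
Hub - #101 - #103 - #102 - #104 - #105 - Hub: 16+15+13+11+21+8 = 84
Hub - #101 - #103 - #102 - #105 - #104 - Hub: 16+15+13+10+21+25 = 100
Hub - #101 - #103 - #104 - #102 - #105 - Hub: 16+15+20+11+10+8 = 80
Hub - #101 - #103 - #104 - #105 - #102 - Hub: 16+15+20+21+10+14 = 96
Hub - #101 - #103 - #105 - #102 - #104 - Hub: 16+15+11+10+11+25 = 88
Hub - #101 - #103 - #105 - #104 - #102 - Hub: 16+15+11+21+11+14 = 88
Hub - #101 - #104 - #102 - #103 - #105 - Hub: 16+9+11+13+11+8 = 68
Hub - #101 - #104 - #102 - #105 - #103 - Hub: 16+9+11+10+11+19 = 76
… (46 more)
Hub - #102 - #101 - #104 - #103 - #105 - Hub: 14+2+9+20+11+8 = 64  ← best
The minimum is 64.
One optimal route: Hub → #102 → #101 → #104 → #103 → #105 → Hub (or its reverse).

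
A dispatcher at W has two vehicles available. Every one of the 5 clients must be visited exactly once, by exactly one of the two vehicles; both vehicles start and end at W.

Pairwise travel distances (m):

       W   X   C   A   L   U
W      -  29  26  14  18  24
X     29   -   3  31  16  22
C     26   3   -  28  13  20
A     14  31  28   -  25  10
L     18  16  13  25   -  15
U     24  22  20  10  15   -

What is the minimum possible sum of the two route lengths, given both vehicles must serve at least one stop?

Minimum combined distance: 108 m.

There are 2^4 − 1 = 15 ways to divide the 5 stops into two non-empty groups. For each, the best each vehicle can do is its own shortest tour through its group:
  {X} + {C, A, L, U}: 58 + 75 = 133
  {C} + {X, A, L, U}: 52 + 80 = 132
  {X, C} + {A, L, U}: 58 + 57 = 115
  {A} + {X, C, L, U}: 28 + 80 = 108
  {X, A} + {C, L, U}: 74 + 75 = 149
  {C, A} + {X, L, U}: 68 + 80 = 148
  … (15 splits in total)
Best: vehicle 1 W → A → W = 28; vehicle 2 W → L → C → X → U → W = 80; combined 108.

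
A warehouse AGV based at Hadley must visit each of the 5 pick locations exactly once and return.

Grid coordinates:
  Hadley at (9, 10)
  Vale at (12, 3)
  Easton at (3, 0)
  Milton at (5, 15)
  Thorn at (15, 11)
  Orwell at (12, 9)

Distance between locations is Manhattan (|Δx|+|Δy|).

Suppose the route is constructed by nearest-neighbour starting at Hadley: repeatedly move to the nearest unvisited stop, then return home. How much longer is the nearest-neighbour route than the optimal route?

The nearest-neighbour route is 2 longer than optimal.

From Hadley: Orwell=4, Thorn=7, Milton=9, Vale=10, Easton=16 → choose Orwell (4).
From Orwell: Thorn=5, Vale=6, Milton=13, Easton=18 → choose Thorn (5).
From Thorn: Vale=11, Milton=14, Easton=23 → choose Vale (11).
From Vale: Easton=12, Milton=19 → choose Easton (12).
From Easton: Milton=17 → choose Milton (17).
NN route Hadley → Orwell → Thorn → Vale → Easton → Milton → Hadley costs 58.
Optimal: Hadley → Milton → Easton → Vale → Orwell → Thorn → Hadley costs 56 (by enumerating all 60 distinct tours).
Excess = 58 − 56 = 2.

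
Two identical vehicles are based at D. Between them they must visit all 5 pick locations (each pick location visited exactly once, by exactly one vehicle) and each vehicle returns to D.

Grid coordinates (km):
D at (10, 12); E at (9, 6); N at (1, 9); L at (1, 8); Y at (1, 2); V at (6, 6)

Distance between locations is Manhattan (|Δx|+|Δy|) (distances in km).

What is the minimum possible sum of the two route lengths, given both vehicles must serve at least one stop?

There are 2^4 − 1 = 15 ways to divide the 5 stops into two non-empty groups. For each, the best each vehicle can do is its own shortest tour through its group:
  {E} + {N, L, Y, V}: 14 + 38 = 52
  {N} + {E, L, Y, V}: 24 + 38 = 62
  {E, N} + {L, Y, V}: 30 + 38 = 68
  {L} + {E, N, Y, V}: 26 + 38 = 64
  {E, L} + {N, Y, V}: 30 + 38 = 68
  {N, L} + {E, Y, V}: 26 + 38 = 64
  … (15 splits in total)
Best: vehicle 1 D → E → D = 14; vehicle 2 D → N → L → Y → V → D = 38; combined 52.

52 km — the smallest possible combined total.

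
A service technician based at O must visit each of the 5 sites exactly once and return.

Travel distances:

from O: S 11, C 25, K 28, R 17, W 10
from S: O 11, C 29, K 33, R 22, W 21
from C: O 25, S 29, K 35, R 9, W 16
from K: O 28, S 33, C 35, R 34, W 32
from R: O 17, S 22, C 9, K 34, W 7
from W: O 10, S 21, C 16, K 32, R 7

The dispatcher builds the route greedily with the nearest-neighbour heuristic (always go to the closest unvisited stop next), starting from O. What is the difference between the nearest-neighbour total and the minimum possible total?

O: W=10, S=11, R=17, C=25, K=28 ⇒ W
W: R=7, C=16, S=21, K=32 ⇒ R
R: C=9, S=22, K=34 ⇒ C
C: S=29, K=35 ⇒ S
S: K=33 ⇒ K
NN route O → W → R → C → S → K → O costs 116.
Optimal: O → S → K → C → R → W → O costs 105 (by enumerating all 60 distinct tours).
Excess = 116 − 105 = 11.

11 longer than the optimal tour.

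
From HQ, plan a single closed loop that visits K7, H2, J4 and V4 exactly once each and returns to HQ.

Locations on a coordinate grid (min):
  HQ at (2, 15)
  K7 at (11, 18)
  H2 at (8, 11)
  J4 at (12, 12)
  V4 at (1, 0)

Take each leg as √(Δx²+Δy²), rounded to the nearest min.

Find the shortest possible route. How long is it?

Shortest round trip = 47 min.

There are 12 distinct closed tours to check (reversals are equivalent).
HQ - K7 - H2 - J4 - V4 - HQ: 9+8+4+16+15 = 52
HQ - K7 - H2 - V4 - J4 - HQ: 9+8+13+16+10 = 56
HQ - K7 - J4 - H2 - V4 - HQ: 9+6+4+13+15 = 47
HQ - K7 - J4 - V4 - H2 - HQ: 9+6+16+13+7 = 51
HQ - K7 - V4 - H2 - J4 - HQ: 9+21+13+4+10 = 57
HQ - K7 - V4 - J4 - H2 - HQ: 9+21+16+4+7 = 57
HQ - H2 - K7 - J4 - V4 - HQ: 7+8+6+16+15 = 52
HQ - H2 - K7 - V4 - J4 - HQ: 7+8+21+16+10 = 62
HQ - H2 - J4 - K7 - V4 - HQ: 7+4+6+21+15 = 53
HQ - H2 - V4 - K7 - J4 - HQ: 7+13+21+6+10 = 57
HQ - J4 - K7 - H2 - V4 - HQ: 10+6+8+13+15 = 52
HQ - J4 - H2 - K7 - V4 - HQ: 10+4+8+21+15 = 58
The minimum is 47.
One optimal route: HQ → K7 → J4 → H2 → V4 → HQ (or its reverse).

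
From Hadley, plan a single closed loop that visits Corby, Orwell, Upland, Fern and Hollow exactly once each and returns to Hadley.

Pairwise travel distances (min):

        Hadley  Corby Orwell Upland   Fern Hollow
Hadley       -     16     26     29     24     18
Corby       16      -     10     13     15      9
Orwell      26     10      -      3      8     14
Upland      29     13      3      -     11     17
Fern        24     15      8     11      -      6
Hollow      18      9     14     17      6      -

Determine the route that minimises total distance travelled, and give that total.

Minimum total distance: 64 min.

With 5 stops there are 5!/2 = 60 distinct round trips (a route and its reverse cost the same).
Hadley-Corby-Orwell-Upland-Fern-Hollow-Hadley: 16+10+3+11+6+18 = 64
Hadley-Corby-Orwell-Upland-Hollow-Fern-Hadley: 16+10+3+17+6+24 = 76
Hadley-Corby-Orwell-Fern-Upland-Hollow-Hadley: 16+10+8+11+17+18 = 80
Hadley-Corby-Orwell-Fern-Hollow-Upland-Hadley: 16+10+8+6+17+29 = 86
Hadley-Corby-Orwell-Hollow-Upland-Fern-Hadley: 16+10+14+17+11+24 = 92
Hadley-Corby-Orwell-Hollow-Fern-Upland-Hadley: 16+10+14+6+11+29 = 86
Hadley-Corby-Upland-Orwell-Fern-Hollow-Hadley: 16+13+3+8+6+18 = 64
Hadley-Corby-Upland-Orwell-Hollow-Fern-Hadley: 16+13+3+14+6+24 = 76
Hadley-Corby-Upland-Fern-Orwell-Hollow-Hadley: 16+13+11+8+14+18 = 80
Hadley-Corby-Upland-Fern-Hollow-Orwell-Hadley: 16+13+11+6+14+26 = 86
Hadley-Corby-Upland-Hollow-Orwell-Fern-Hadley: 16+13+17+14+8+24 = 92
Hadley-Corby-Upland-Hollow-Fern-Orwell-Hadley: 16+13+17+6+8+26 = 86
Hadley-Corby-Fern-Orwell-Upland-Hollow-Hadley: 16+15+8+3+17+18 = 77
Hadley-Corby-Fern-Orwell-Hollow-Upland-Hadley: 16+15+8+14+17+29 = 99
… (46 more)
The minimum is 64.
One optimal route: Hadley → Corby → Orwell → Upland → Fern → Hollow → Hadley (or its reverse).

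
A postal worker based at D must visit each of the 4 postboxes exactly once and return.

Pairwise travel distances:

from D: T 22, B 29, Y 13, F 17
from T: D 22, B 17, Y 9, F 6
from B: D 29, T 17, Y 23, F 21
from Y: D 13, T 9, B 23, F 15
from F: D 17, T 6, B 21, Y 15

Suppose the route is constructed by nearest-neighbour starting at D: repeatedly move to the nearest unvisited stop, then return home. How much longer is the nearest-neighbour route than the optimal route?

D: Y=13, F=17, T=22, B=29 ⇒ Y
Y: T=9, F=15, B=23 ⇒ T
T: F=6, B=17 ⇒ F
F: B=21 ⇒ B
NN route D → Y → T → F → B → D costs 78.
Optimal: D → Y → B → T → F → D costs 76 (by enumerating all 12 distinct tours).
Excess = 78 − 76 = 2.

2 longer than the optimal tour.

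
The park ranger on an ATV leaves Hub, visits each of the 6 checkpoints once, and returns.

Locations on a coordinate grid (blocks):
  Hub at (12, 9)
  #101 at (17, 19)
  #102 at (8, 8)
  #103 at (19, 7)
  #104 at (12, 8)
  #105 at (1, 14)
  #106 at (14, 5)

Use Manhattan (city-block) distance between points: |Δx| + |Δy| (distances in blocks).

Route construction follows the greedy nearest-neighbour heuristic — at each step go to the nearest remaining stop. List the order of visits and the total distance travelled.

Hub → [#104:1 / #102:5 / #106:6 / #103:9 / #101:15 / #105:16] → #104 (1)
#104 → [#102:4 / #106:5 / #103:8 / #101:16 / #105:17] → #102 (4)
#102 → [#106:9 / #103:12 / #105:13 / #101:20] → #106 (9)
#106 → [#103:7 / #101:17 / #105:22] → #103 (7)
#103 → [#101:14 / #105:25] → #101 (14)
#101 → [#105:21] → #105 (21)
Return #105→Hub: 16.
Total = 1 + 4 + 9 + 7 + 14 + 21 + 16 = 72.

72 blocks along Hub → #104 → #102 → #106 → #103 → #101 → #105 → Hub.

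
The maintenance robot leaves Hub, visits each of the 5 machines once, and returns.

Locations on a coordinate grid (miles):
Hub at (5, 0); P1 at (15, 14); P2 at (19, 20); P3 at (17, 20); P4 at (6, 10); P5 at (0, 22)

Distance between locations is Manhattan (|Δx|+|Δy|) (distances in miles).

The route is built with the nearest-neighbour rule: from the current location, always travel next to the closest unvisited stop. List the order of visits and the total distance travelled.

Hub → [P4:11 / P1:24 / P5:27 / P3:32 / P2:34] → P4 (11)
P4 → [P1:13 / P5:18 / P3:21 / P2:23] → P1 (13)
P1 → [P3:8 / P2:10 / P5:23] → P3 (8)
P3 → [P2:2 / P5:19] → P2 (2)
P2 → [P5:21] → P5 (21)
Return P5→Hub: 27.
Total = 11 + 13 + 8 + 2 + 21 + 27 = 82.

Nearest-neighbour total = 82 miles; route Hub → P4 → P1 → P3 → P2 → P5 → Hub.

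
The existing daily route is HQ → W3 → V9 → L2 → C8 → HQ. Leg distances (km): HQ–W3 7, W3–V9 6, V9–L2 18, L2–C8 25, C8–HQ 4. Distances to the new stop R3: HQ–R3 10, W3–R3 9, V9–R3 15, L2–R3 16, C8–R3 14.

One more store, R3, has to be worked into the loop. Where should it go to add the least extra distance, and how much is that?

Adding 5 km by placing R3 on the L2–C8 leg.

Insertion cost between consecutive stops i–j is d(i,R3) + d(R3,j) − d(i,j):
  between HQ and W3: 10 + 9 − 7 = 12
  between W3 and V9: 9 + 15 − 6 = 18
  between V9 and L2: 15 + 16 − 18 = 13
  between L2 and C8: 16 + 14 − 25 = 5
  between C8 and HQ: 14 + 10 − 4 = 20
Cheapest insertion is between L2 and C8, adding 5.
New total = 60 + 5 = 65.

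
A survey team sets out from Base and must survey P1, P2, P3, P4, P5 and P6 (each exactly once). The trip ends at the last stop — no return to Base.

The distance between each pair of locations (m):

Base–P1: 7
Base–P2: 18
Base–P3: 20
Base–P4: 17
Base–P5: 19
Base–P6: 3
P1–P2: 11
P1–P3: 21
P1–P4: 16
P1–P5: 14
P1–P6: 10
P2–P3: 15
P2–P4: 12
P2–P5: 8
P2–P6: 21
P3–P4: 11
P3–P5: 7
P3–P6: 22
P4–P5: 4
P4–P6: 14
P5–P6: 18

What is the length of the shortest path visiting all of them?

There are 6! = 720 possible orderings.
Base → P1 → P2 → P3 → P4 → P5 → P6: 7+11+15+11+4+18 = 66
Base → P1 → P2 → P3 → P4 → P6 → P5: 7+11+15+11+14+18 = 76
Base → P1 → P2 → P3 → P5 → P4 → P6: 7+11+15+7+4+14 = 58
Base → P1 → P2 → P3 → P5 → P6 → P4: 7+11+15+7+18+14 = 72
Base → P1 → P2 → P3 → P6 → P4 → P5: 7+11+15+22+14+4 = 73
Base → P1 → P2 → P3 → P6 → P5 → P4: 7+11+15+22+18+4 = 77
Base → P1 → P2 → P4 → P3 → P5 → P6: 7+11+12+11+7+18 = 66
Base → P1 → P2 → P4 → P3 → P6 → P5: 7+11+12+11+22+18 = 81
… (712 more)
Base → P6 → P1 → P2 → P4 → P5 → P3: 3+10+11+12+4+7 = 47  ← best
The minimum is 47.
One shortest path: Base → P6 → P1 → P2 → P4 → P5 → P3.

Shortest open route: 47 m.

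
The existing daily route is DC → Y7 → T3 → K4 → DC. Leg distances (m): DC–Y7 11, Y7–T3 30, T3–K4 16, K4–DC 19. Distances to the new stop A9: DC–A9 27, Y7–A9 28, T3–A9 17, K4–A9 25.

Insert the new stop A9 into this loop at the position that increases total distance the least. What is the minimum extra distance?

Insertion cost between consecutive stops i–j is d(i,A9) + d(A9,j) − d(i,j):
  between DC and Y7: 27 + 28 − 11 = 44
  between Y7 and T3: 28 + 17 − 30 = 15
  between T3 and K4: 17 + 25 − 16 = 26
  between K4 and DC: 25 + 27 − 19 = 33
Cheapest insertion is between Y7 and T3, adding 15.
New total = 76 + 15 = 91.

Minimum extra distance: 15 m, inserting A9 between Y7 and T3.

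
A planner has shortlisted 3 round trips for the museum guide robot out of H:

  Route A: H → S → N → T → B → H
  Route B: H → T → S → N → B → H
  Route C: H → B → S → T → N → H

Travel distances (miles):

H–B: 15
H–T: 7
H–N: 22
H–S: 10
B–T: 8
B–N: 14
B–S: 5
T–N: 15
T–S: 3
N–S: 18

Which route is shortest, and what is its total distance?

Route A: 10 + 18 + 15 + 8 + 15 = 66
Route B: 7 + 3 + 18 + 14 + 15 = 57
Route C: 15 + 5 + 3 + 15 + 22 = 60

57 miles — Route B is the shortest.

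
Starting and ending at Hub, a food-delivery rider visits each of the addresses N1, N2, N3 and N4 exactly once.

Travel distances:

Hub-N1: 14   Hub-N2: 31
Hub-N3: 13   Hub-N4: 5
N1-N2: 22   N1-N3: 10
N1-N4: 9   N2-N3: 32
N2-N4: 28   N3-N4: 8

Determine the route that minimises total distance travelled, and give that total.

Minimum total distance: 76.

With 4 stops there are 4!/2 = 12 distinct round trips (a route and its reverse cost the same).
Hub - N1 - N2 - N3 - N4 - Hub: 14+22+32+8+5 = 81
Hub - N1 - N2 - N4 - N3 - Hub: 14+22+28+8+13 = 85
Hub - N1 - N3 - N2 - N4 - Hub: 14+10+32+28+5 = 89
Hub - N1 - N3 - N4 - N2 - Hub: 14+10+8+28+31 = 91
Hub - N1 - N4 - N2 - N3 - Hub: 14+9+28+32+13 = 96
Hub - N1 - N4 - N3 - N2 - Hub: 14+9+8+32+31 = 94
Hub - N2 - N1 - N3 - N4 - Hub: 31+22+10+8+5 = 76
Hub - N2 - N1 - N4 - N3 - Hub: 31+22+9+8+13 = 83
Hub - N2 - N3 - N1 - N4 - Hub: 31+32+10+9+5 = 87
Hub - N2 - N4 - N1 - N3 - Hub: 31+28+9+10+13 = 91
Hub - N3 - N1 - N2 - N4 - Hub: 13+10+22+28+5 = 78
Hub - N3 - N2 - N1 - N4 - Hub: 13+32+22+9+5 = 81
The minimum is 76.
One optimal route: Hub → N2 → N1 → N3 → N4 → Hub (or its reverse).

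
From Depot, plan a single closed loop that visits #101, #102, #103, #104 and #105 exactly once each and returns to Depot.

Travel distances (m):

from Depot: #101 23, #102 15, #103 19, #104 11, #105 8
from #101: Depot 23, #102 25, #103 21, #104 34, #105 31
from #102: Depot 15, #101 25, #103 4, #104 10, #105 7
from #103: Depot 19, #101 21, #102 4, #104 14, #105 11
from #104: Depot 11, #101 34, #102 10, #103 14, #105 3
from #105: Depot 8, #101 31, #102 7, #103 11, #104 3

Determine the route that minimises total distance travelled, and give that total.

With 5 stops there are 5!/2 = 60 distinct round trips (a route and its reverse cost the same).
Depot→#101→#102→#103→#104→#105→Depot: 23+25+4+14+3+8 = 77
Depot→#101→#102→#103→#105→#104→Depot: 23+25+4+11+3+11 = 77
Depot→#101→#102→#104→#103→#105→Depot: 23+25+10+14+11+8 = 91
Depot→#101→#102→#104→#105→#103→Depot: 23+25+10+3+11+19 = 91
Depot→#101→#102→#105→#103→#104→Depot: 23+25+7+11+14+11 = 91
Depot→#101→#102→#105→#104→#103→Depot: 23+25+7+3+14+19 = 91
Depot→#101→#103→#102→#104→#105→Depot: 23+21+4+10+3+8 = 69
Depot→#101→#103→#102→#105→#104→Depot: 23+21+4+7+3+11 = 69
Depot→#101→#103→#104→#102→#105→Depot: 23+21+14+10+7+8 = 83
Depot→#101→#103→#104→#105→#102→Depot: 23+21+14+3+7+15 = 83
Depot→#101→#103→#105→#102→#104→Depot: 23+21+11+7+10+11 = 83
Depot→#101→#103→#105→#104→#102→Depot: 23+21+11+3+10+15 = 83
Depot→#101→#104→#102→#103→#105→Depot: 23+34+10+4+11+8 = 90
Depot→#101→#104→#102→#105→#103→Depot: 23+34+10+7+11+19 = 104
… (46 more)
The minimum is 69.
One optimal route: Depot → #101 → #103 → #102 → #104 → #105 → Depot (or its reverse).

Shortest round trip = 69 m.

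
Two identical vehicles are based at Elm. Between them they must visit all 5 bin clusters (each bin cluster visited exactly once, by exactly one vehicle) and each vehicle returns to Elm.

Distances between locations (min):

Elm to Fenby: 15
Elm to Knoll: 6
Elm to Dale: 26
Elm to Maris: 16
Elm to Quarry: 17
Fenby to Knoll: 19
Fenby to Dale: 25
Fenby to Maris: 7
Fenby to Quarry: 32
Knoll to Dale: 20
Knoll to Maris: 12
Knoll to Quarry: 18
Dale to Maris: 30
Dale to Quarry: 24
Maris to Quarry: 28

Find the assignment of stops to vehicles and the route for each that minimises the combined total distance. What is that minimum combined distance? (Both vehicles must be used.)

There are 2^4 − 1 = 15 ways to divide the 5 stops into two non-empty groups. For each, the best each vehicle can do is its own shortest tour through its group:
  {Fenby} + {Knoll, Dale, Maris, Quarry}: 30 + 89 = 119
  {Knoll} + {Fenby, Dale, Maris, Quarry}: 12 + 89 = 101
  {Fenby, Knoll} + {Dale, Maris, Quarry}: 40 + 87 = 127
  {Dale} + {Fenby, Knoll, Maris, Quarry}: 52 + 69 = 121
  {Fenby, Dale} + {Knoll, Maris, Quarry}: 66 + 63 = 129
  {Knoll, Dale} + {Fenby, Maris, Quarry}: 52 + 67 = 119
  … (15 splits in total)
Best: vehicle 1 Elm → Knoll → Elm = 12; vehicle 2 Elm → Maris → Fenby → Dale → Quarry → Elm = 89; combined 101.

Minimum combined distance: 101 min.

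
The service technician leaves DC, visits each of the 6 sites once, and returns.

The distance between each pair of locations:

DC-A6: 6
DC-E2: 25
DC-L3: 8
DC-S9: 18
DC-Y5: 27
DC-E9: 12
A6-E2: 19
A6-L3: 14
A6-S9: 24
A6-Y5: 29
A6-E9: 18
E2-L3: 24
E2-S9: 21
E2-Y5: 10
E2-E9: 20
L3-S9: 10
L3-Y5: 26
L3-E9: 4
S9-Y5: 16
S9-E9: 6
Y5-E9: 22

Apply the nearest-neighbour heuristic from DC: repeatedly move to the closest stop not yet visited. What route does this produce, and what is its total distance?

81 along DC → A6 → L3 → E9 → S9 → Y5 → E2 → DC.

At DC the remaining stops are A6 6, L3 8, E9 12, S9 18, E2 25, Y5 27; go to A6.
At A6 the remaining stops are L3 14, E9 18, E2 19, S9 24, Y5 29; go to L3.
At L3 the remaining stops are E9 4, S9 10, E2 24, Y5 26; go to E9.
At E9 the remaining stops are S9 6, E2 20, Y5 22; go to S9.
At S9 the remaining stops are Y5 16, E2 21; go to Y5.
At Y5 the remaining stops are E2 10; go to E2.
Return E2→DC: 25.
Total = 6 + 14 + 4 + 6 + 16 + 10 + 25 = 81.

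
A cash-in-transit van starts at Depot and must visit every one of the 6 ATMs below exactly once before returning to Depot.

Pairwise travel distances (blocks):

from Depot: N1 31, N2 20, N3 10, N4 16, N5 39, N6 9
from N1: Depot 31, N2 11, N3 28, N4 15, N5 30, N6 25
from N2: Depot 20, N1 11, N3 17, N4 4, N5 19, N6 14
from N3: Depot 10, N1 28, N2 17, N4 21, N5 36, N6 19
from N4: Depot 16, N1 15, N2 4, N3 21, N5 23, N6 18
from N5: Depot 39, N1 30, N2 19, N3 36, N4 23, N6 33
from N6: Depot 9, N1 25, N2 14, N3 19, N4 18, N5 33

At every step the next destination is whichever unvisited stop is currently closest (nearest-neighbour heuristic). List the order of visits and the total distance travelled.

145 blocks along Depot → N6 → N2 → N4 → N1 → N3 → N5 → Depot.

From Depot: distances to unvisited — N6=9, N3=10, N4=16, N2=20, N1=31, N5=39. Nearest is N6 (9).
From N6: distances to unvisited — N2=14, N4=18, N3=19, N1=25, N5=33. Nearest is N2 (14).
From N2: distances to unvisited — N4=4, N1=11, N3=17, N5=19. Nearest is N4 (4).
From N4: distances to unvisited — N1=15, N3=21, N5=23. Nearest is N1 (15).
From N1: distances to unvisited — N3=28, N5=30. Nearest is N3 (28).
From N3: distances to unvisited — N5=36. Nearest is N5 (36).
Return N5→Depot: 39.
Total = 9 + 14 + 4 + 15 + 28 + 36 + 39 = 145.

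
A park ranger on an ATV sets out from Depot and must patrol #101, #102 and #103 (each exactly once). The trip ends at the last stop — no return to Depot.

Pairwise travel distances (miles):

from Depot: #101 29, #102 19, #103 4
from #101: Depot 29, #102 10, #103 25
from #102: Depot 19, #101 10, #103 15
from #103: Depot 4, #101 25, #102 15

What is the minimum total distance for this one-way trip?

There are 3! = 6 possible orderings.
Depot→#101→#102→#103: 29+10+15 = 54
Depot→#101→#103→#102: 29+25+15 = 69
Depot→#102→#101→#103: 19+10+25 = 54
Depot→#102→#103→#101: 19+15+25 = 59
Depot→#103→#101→#102: 4+25+10 = 39
Depot→#103→#102→#101: 4+15+10 = 29
The minimum is 29.
One shortest path: Depot → #103 → #102 → #101.

Shortest open route: 29 miles.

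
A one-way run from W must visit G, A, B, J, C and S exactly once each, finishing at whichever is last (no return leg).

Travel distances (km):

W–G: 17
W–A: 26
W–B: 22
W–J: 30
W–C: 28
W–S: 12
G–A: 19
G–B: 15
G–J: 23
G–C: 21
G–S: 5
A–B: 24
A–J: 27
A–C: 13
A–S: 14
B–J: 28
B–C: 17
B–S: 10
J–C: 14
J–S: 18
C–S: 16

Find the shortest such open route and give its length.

Shortest open route: 83 km.

There are 6! = 720 possible orderings.
W→G→A→B→J→C→S: 17+19+24+28+14+16 = 118
W→G→A→B→J→S→C: 17+19+24+28+18+16 = 122
W→G→A→B→C→J→S: 17+19+24+17+14+18 = 109
W→G→A→B→C→S→J: 17+19+24+17+16+18 = 111
W→G→A→B→S→J→C: 17+19+24+10+18+14 = 102
W→G→A→B→S→C→J: 17+19+24+10+16+14 = 100
W→G→A→J→B→C→S: 17+19+27+28+17+16 = 124
W→G→A→J→B→S→C: 17+19+27+28+10+16 = 117
… (712 more)
W→G→B→S→A→C→J: 17+15+10+14+13+14 = 83  ← best
The minimum is 83.
One shortest path: W → G → B → S → A → C → J.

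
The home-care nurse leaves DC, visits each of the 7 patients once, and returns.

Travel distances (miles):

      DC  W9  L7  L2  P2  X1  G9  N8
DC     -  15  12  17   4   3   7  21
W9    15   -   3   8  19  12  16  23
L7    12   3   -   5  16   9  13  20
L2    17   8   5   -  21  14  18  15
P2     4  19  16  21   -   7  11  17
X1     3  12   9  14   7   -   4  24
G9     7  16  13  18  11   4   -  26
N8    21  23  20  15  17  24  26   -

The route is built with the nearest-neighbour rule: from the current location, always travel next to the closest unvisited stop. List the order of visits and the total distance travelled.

Nearest-neighbour total = 81 miles; route DC → X1 → G9 → P2 → L7 → W9 → L2 → N8 → DC.

At DC the remaining stops are X1 3, P2 4, G9 7, L7 12, W9 15, L2 17, N8 21; go to X1.
At X1 the remaining stops are G9 4, P2 7, L7 9, W9 12, L2 14, N8 24; go to G9.
At G9 the remaining stops are P2 11, L7 13, W9 16, L2 18, N8 26; go to P2.
At P2 the remaining stops are L7 16, N8 17, W9 19, L2 21; go to L7.
At L7 the remaining stops are W9 3, L2 5, N8 20; go to W9.
At W9 the remaining stops are L2 8, N8 23; go to L2.
At L2 the remaining stops are N8 15; go to N8.
Return N8→DC: 21.
Total = 3 + 4 + 11 + 16 + 3 + 8 + 15 + 21 = 81.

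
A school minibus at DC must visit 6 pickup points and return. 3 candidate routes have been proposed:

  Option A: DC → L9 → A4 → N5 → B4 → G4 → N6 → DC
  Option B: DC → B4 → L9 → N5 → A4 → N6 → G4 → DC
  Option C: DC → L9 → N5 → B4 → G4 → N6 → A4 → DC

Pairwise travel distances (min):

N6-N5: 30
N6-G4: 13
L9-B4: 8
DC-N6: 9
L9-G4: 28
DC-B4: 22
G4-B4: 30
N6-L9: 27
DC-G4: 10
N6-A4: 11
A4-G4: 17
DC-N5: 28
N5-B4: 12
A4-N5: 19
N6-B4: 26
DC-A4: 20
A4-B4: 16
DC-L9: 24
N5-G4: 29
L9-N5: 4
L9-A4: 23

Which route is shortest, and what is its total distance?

Option A: 24 + 23 + 19 + 12 + 30 + 13 + 9 = 130
Option B: 22 + 8 + 4 + 19 + 11 + 13 + 10 = 87
Option C: 24 + 4 + 12 + 30 + 13 + 11 + 20 = 114

87 min — Option B is the shortest.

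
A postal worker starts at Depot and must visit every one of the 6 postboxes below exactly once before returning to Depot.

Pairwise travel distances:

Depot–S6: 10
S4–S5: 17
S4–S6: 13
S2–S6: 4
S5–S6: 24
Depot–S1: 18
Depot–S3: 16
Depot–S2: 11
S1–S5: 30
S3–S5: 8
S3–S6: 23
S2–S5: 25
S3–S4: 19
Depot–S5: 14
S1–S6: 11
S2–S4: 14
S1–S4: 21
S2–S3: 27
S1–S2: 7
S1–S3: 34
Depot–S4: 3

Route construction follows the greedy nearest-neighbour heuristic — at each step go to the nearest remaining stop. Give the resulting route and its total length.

At Depot the remaining stops are S4 3, S6 10, S2 11, S5 14, S3 16, S1 18; go to S4.
At S4 the remaining stops are S6 13, S2 14, S5 17, S3 19, S1 21; go to S6.
At S6 the remaining stops are S2 4, S1 11, S3 23, S5 24; go to S2.
At S2 the remaining stops are S1 7, S5 25, S3 27; go to S1.
At S1 the remaining stops are S5 30, S3 34; go to S5.
At S5 the remaining stops are S3 8; go to S3.
Return S3→Depot: 16.
Total = 3 + 13 + 4 + 7 + 30 + 8 + 16 = 81.

Total distance 81 via the nearest-neighbour route Depot → S4 → S6 → S2 → S1 → S5 → S3 → Depot.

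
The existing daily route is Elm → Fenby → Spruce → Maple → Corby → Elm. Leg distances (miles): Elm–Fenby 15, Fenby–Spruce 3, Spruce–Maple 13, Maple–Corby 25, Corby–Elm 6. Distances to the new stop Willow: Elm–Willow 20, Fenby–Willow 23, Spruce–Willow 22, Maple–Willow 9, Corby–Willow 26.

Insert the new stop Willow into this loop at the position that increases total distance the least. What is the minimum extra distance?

Adding 10 miles by placing Willow on the Maple–Corby leg.

Insertion cost between consecutive stops i–j is d(i,Willow) + d(Willow,j) − d(i,j):
  between Elm and Fenby: 20 + 23 − 15 = 28
  between Fenby and Spruce: 23 + 22 − 3 = 42
  between Spruce and Maple: 22 + 9 − 13 = 18
  between Maple and Corby: 9 + 26 − 25 = 10
  between Corby and Elm: 26 + 20 − 6 = 40
Cheapest insertion is between Maple and Corby, adding 10.
New total = 62 + 10 = 72.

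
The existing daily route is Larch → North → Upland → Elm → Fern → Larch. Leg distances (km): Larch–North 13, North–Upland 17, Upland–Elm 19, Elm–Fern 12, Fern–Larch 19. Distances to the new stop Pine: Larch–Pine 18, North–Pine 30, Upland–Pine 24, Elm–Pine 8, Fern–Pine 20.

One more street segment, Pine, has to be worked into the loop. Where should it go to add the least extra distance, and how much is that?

Minimum extra distance: 13 km, inserting Pine between Upland and Elm.

Insertion cost between consecutive stops i–j is d(i,Pine) + d(Pine,j) − d(i,j):
  between Larch and North: 18 + 30 − 13 = 35
  between North and Upland: 30 + 24 − 17 = 37
  between Upland and Elm: 24 + 8 − 19 = 13
  between Elm and Fern: 8 + 20 − 12 = 16
  between Fern and Larch: 20 + 18 − 19 = 19
Cheapest insertion is between Upland and Elm, adding 13.
New total = 80 + 13 = 93.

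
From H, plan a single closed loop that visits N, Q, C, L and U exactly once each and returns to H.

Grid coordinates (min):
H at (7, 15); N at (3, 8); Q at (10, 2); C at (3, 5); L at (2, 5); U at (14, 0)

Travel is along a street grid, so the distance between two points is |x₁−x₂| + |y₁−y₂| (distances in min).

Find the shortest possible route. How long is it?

There are 60 distinct closed tours to check (reversals are equivalent).
H → N → Q → C → L → U → H: 11+13+10+1+17+22 = 74
H → N → Q → C → U → L → H: 11+13+10+16+17+15 = 82
H → N → Q → L → C → U → H: 11+13+11+1+16+22 = 74
H → N → Q → L → U → C → H: 11+13+11+17+16+14 = 82
H → N → Q → U → C → L → H: 11+13+6+16+1+15 = 62
H → N → Q → U → L → C → H: 11+13+6+17+1+14 = 62
H → N → C → Q → L → U → H: 11+3+10+11+17+22 = 74
H → N → C → Q → U → L → H: 11+3+10+6+17+15 = 62
H → N → C → L → Q → U → H: 11+3+1+11+6+22 = 54
H → N → C → L → U → Q → H: 11+3+1+17+6+16 = 54
H → N → C → U → Q → L → H: 11+3+16+6+11+15 = 62
H → N → C → U → L → Q → H: 11+3+16+17+11+16 = 74
H → N → L → Q → C → U → H: 11+4+11+10+16+22 = 74
H → N → L → Q → U → C → H: 11+4+11+6+16+14 = 62
… (46 more)
The minimum is 54.
One optimal route: H → N → C → L → Q → U → H (or its reverse).

Minimum total distance: 54 min.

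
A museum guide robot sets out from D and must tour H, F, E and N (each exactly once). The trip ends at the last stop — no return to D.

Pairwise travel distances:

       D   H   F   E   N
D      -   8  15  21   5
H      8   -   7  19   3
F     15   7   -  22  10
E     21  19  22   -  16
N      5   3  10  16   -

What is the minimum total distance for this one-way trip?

Minimum one-way distance = 37.

There are 4! = 24 possible orderings.
D → H → F → E → N: 8+7+22+16 = 53
D → H → F → N → E: 8+7+10+16 = 41
D → H → E → F → N: 8+19+22+10 = 59
D → H → E → N → F: 8+19+16+10 = 53
D → H → N → F → E: 8+3+10+22 = 43
D → H → N → E → F: 8+3+16+22 = 49
D → F → H → E → N: 15+7+19+16 = 57
D → F → H → N → E: 15+7+3+16 = 41
D → F → E → H → N: 15+22+19+3 = 59
D → F → E → N → H: 15+22+16+3 = 56
D → F → N → H → E: 15+10+3+19 = 47
D → F → N → E → H: 15+10+16+19 = 60
D → E → H → F → N: 21+19+7+10 = 57
D → E → H → N → F: 21+19+3+10 = 53
… (10 more)
D → N → H → F → E: 5+3+7+22 = 37  ← best
The minimum is 37.
One shortest path: D → N → H → F → E.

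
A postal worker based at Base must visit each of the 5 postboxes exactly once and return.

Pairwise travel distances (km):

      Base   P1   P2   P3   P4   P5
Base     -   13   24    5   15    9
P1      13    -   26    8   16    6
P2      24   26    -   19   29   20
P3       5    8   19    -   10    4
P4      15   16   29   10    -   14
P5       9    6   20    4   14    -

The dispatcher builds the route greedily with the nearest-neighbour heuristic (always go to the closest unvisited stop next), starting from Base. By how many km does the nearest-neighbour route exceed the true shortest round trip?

Base: P3=5, P5=9, P1=13, P4=15, P2=24 ⇒ P3
P3: P5=4, P1=8, P4=10, P2=19 ⇒ P5
P5: P1=6, P4=14, P2=20 ⇒ P1
P1: P4=16, P2=26 ⇒ P4
P4: P2=29 ⇒ P2
NN route Base → P3 → P5 → P1 → P4 → P2 → Base costs 84.
Optimal: Base → P2 → P5 → P1 → P4 → P3 → Base costs 81 (by enumerating all 60 distinct tours).
Excess = 84 − 81 = 3.

The nearest-neighbour route is 3 km longer than optimal.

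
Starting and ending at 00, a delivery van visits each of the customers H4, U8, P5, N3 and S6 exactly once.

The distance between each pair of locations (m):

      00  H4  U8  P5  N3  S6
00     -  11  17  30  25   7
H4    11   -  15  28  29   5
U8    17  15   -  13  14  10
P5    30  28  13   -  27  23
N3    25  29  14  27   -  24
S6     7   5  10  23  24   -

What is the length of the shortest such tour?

00 → H4 → U8 → P5 → N3 → S6 → 00: 11+15+13+27+24+7 = 97
00 → H4 → U8 → P5 → S6 → N3 → 00: 11+15+13+23+24+25 = 111
00 → H4 → U8 → N3 → P5 → S6 → 00: 11+15+14+27+23+7 = 97
00 → H4 → U8 → N3 → S6 → P5 → 00: 11+15+14+24+23+30 = 117
00 → H4 → U8 → S6 → P5 → N3 → 00: 11+15+10+23+27+25 = 111
00 → H4 → U8 → S6 → N3 → P5 → 00: 11+15+10+24+27+30 = 117
00 → H4 → P5 → U8 → N3 → S6 → 00: 11+28+13+14+24+7 = 97
00 → H4 → P5 → U8 → S6 → N3 → 00: 11+28+13+10+24+25 = 111
00 → H4 → P5 → N3 → U8 → S6 → 00: 11+28+27+14+10+7 = 97
00 → H4 → P5 → N3 → S6 → U8 → 00: 11+28+27+24+10+17 = 117
00 → H4 → P5 → S6 → U8 → N3 → 00: 11+28+23+10+14+25 = 111
00 → H4 → P5 → S6 → N3 → U8 → 00: 11+28+23+24+14+17 = 117
00 → H4 → N3 → U8 → P5 → S6 → 00: 11+29+14+13+23+7 = 97
00 → H4 → N3 → U8 → S6 → P5 → 00: 11+29+14+10+23+30 = 117
… (46 more)
00 → H4 → S6 → U8 → P5 → N3 → 00: 11+5+10+13+27+25 = 91  ← best
The minimum is 91.
One optimal route: 00 → H4 → S6 → U8 → P5 → N3 → 00 (or its reverse).

91 m — the shortest possible round trip.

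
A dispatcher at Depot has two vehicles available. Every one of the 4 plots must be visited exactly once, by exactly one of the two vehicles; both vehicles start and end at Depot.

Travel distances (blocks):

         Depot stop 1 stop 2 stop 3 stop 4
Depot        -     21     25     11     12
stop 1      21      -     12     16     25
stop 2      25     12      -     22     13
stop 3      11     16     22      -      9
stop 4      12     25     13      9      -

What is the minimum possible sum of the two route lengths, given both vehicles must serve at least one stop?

Check every non-empty split of the stops between the two vehicles; for each half take its own optimal tour:
  {stop 1} + {stop 2, stop 3, stop 4}: 42 + 58 = 100
  {stop 2} + {stop 1, stop 3, stop 4}: 50 + 58 = 108
  {stop 1, stop 2} + {stop 3, stop 4}: 58 + 32 = 90
  {stop 3} + {stop 1, stop 2, stop 4}: 22 + 58 = 80
  {stop 1, stop 3} + {stop 2, stop 4}: 48 + 50 = 98
  {stop 2, stop 3} + {stop 1, stop 4}: 58 + 58 = 116
  … (7 splits in total)
Best: vehicle 1 Depot → stop 3 → Depot = 22; vehicle 2 Depot → stop 1 → stop 2 → stop 4 → Depot = 58; combined 80.

Minimum combined distance: 80 blocks.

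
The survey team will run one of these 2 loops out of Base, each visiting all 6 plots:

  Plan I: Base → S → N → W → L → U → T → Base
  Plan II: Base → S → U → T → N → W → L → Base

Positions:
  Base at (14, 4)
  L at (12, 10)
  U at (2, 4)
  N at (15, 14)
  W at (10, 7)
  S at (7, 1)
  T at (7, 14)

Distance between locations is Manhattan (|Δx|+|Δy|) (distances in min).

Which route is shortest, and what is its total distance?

Plan I: 10 + 21 + 12 + 5 + 16 + 15 + 17 = 96
Plan II: 10 + 8 + 15 + 8 + 12 + 5 + 8 = 66

Shortest is Plan II, total 66 min.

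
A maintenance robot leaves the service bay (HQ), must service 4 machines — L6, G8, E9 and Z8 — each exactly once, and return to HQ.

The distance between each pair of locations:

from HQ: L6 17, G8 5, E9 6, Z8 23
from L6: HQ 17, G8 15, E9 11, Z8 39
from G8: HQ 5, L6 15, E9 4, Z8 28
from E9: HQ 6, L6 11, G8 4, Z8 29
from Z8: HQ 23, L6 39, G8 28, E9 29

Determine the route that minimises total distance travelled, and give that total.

There are 12 distinct closed tours to check (reversals are equivalent).
HQ→L6→G8→E9→Z8→HQ: 17+15+4+29+23 = 88
HQ→L6→G8→Z8→E9→HQ: 17+15+28+29+6 = 95
HQ→L6→E9→G8→Z8→HQ: 17+11+4+28+23 = 83
HQ→L6→E9→Z8→G8→HQ: 17+11+29+28+5 = 90
HQ→L6→Z8→G8→E9→HQ: 17+39+28+4+6 = 94
HQ→L6→Z8→E9→G8→HQ: 17+39+29+4+5 = 94
HQ→G8→L6→E9→Z8→HQ: 5+15+11+29+23 = 83
HQ→G8→L6→Z8→E9→HQ: 5+15+39+29+6 = 94
HQ→G8→E9→L6→Z8→HQ: 5+4+11+39+23 = 82
HQ→G8→Z8→L6→E9→HQ: 5+28+39+11+6 = 89
HQ→E9→L6→G8→Z8→HQ: 6+11+15+28+23 = 83
HQ→E9→G8→L6→Z8→HQ: 6+4+15+39+23 = 87
The minimum is 82.
One optimal route: HQ → G8 → E9 → L6 → Z8 → HQ (or its reverse).

82 — the shortest possible round trip.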